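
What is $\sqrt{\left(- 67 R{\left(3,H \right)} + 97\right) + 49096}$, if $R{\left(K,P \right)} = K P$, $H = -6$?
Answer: $\sqrt{50399} \approx 224.5$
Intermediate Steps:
$\sqrt{\left(- 67 R{\left(3,H \right)} + 97\right) + 49096} = \sqrt{\left(- 67 \cdot 3 \left(-6\right) + 97\right) + 49096} = \sqrt{\left(\left(-67\right) \left(-18\right) + 97\right) + 49096} = \sqrt{\left(1206 + 97\right) + 49096} = \sqrt{1303 + 49096} = \sqrt{50399}$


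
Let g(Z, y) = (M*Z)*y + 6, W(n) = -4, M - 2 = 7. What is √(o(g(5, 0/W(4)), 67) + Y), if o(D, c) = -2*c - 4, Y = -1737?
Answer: 25*I*√3 ≈ 43.301*I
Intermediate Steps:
M = 9 (M = 2 + 7 = 9)
g(Z, y) = 6 + 9*Z*y (g(Z, y) = (9*Z)*y + 6 = 9*Z*y + 6 = 6 + 9*Z*y)
o(D, c) = -4 - 2*c
√(o(g(5, 0/W(4)), 67) + Y) = √((-4 - 2*67) - 1737) = √((-4 - 134) - 1737) = √(-138 - 1737) = √(-1875) = 25*I*√3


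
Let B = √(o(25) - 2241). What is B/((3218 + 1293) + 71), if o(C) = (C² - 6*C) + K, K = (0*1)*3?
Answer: I*√1766/4582 ≈ 0.0091715*I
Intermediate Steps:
K = 0 (K = 0*3 = 0)
o(C) = C² - 6*C (o(C) = (C² - 6*C) + 0 = C² - 6*C)
B = I*√1766 (B = √(25*(-6 + 25) - 2241) = √(25*19 - 2241) = √(475 - 2241) = √(-1766) = I*√1766 ≈ 42.024*I)
B/((3218 + 1293) + 71) = (I*√1766)/((3218 + 1293) + 71) = (I*√1766)/(4511 + 71) = (I*√1766)/4582 = (I*√1766)*(1/4582) = I*√1766/4582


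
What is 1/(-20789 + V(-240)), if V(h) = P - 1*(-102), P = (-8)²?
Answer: -1/20623 ≈ -4.8490e-5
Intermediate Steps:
P = 64
V(h) = 166 (V(h) = 64 - 1*(-102) = 64 + 102 = 166)
1/(-20789 + V(-240)) = 1/(-20789 + 166) = 1/(-20623) = -1/20623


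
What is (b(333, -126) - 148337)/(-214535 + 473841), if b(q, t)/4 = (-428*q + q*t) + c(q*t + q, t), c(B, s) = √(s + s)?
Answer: -886265/259306 + 12*I*√7/129653 ≈ -3.4178 + 0.00024488*I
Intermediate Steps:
c(B, s) = √2*√s (c(B, s) = √(2*s) = √2*√s)
b(q, t) = -1712*q + 4*q*t + 4*√2*√t (b(q, t) = 4*((-428*q + q*t) + √2*√t) = 4*(-428*q + q*t + √2*√t) = -1712*q + 4*q*t + 4*√2*√t)
(b(333, -126) - 148337)/(-214535 + 473841) = ((-1712*333 + 4*333*(-126) + 4*√2*√(-126)) - 148337)/(-214535 + 473841) = ((-570096 - 167832 + 4*√2*(3*I*√14)) - 148337)/259306 = ((-570096 - 167832 + 24*I*√7) - 148337)*(1/259306) = ((-737928 + 24*I*√7) - 148337)*(1/259306) = (-886265 + 24*I*√7)*(1/259306) = -886265/259306 + 12*I*√7/129653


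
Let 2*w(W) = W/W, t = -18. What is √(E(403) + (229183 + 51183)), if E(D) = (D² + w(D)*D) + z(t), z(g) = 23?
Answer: √1771998/2 ≈ 665.58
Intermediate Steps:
w(W) = ½ (w(W) = (W/W)/2 = (½)*1 = ½)
E(D) = 23 + D² + D/2 (E(D) = (D² + D/2) + 23 = 23 + D² + D/2)
√(E(403) + (229183 + 51183)) = √((23 + 403² + (½)*403) + (229183 + 51183)) = √((23 + 162409 + 403/2) + 280366) = √(325267/2 + 280366) = √(885999/2) = √1771998/2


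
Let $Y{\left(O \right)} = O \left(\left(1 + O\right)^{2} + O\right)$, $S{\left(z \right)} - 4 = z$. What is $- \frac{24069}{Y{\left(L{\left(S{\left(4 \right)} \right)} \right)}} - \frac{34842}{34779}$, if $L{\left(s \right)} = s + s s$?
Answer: $- \frac{1598463775}{1502731032} \approx -1.0637$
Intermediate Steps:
$S{\left(z \right)} = 4 + z$
$L{\left(s \right)} = s + s^{2}$
$Y{\left(O \right)} = O \left(O + \left(1 + O\right)^{2}\right)$
$- \frac{24069}{Y{\left(L{\left(S{\left(4 \right)} \right)} \right)}} - \frac{34842}{34779} = - \frac{24069}{\left(4 + 4\right) \left(1 + \left(4 + 4\right)\right) \left(\left(4 + 4\right) \left(1 + \left(4 + 4\right)\right) + \left(1 + \left(4 + 4\right) \left(1 + \left(4 + 4\right)\right)\right)^{2}\right)} - \frac{34842}{34779} = - \frac{24069}{8 \left(1 + 8\right) \left(8 \left(1 + 8\right) + \left(1 + 8 \left(1 + 8\right)\right)^{2}\right)} - \frac{11614}{11593} = - \frac{24069}{8 \cdot 9 \left(8 \cdot 9 + \left(1 + 8 \cdot 9\right)^{2}\right)} - \frac{11614}{11593} = - \frac{24069}{72 \left(72 + \left(1 + 72\right)^{2}\right)} - \frac{11614}{11593} = - \frac{24069}{72 \left(72 + 73^{2}\right)} - \frac{11614}{11593} = - \frac{24069}{72 \left(72 + 5329\right)} - \frac{11614}{11593} = - \frac{24069}{72 \cdot 5401} - \frac{11614}{11593} = - \frac{24069}{388872} - \frac{11614}{11593} = \left(-24069\right) \frac{1}{388872} - \frac{11614}{11593} = - \frac{8023}{129624} - \frac{11614}{11593} = - \frac{1598463775}{1502731032}$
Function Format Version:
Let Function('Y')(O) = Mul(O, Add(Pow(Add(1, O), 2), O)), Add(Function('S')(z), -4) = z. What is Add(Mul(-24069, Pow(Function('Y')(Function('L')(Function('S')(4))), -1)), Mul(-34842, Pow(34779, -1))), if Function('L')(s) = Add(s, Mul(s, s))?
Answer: Rational(-1598463775, 1502731032) ≈ -1.0637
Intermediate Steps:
Function('S')(z) = Add(4, z)
Function('L')(s) = Add(s, Pow(s, 2))
Function('Y')(O) = Mul(O, Add(O, Pow(Add(1, O), 2)))
Add(Mul(-24069, Pow(Function('Y')(Function('L')(Function('S')(4))), -1)), Mul(-34842, Pow(34779, -1))) = Add(Mul(-24069, Pow(Mul(Mul(Add(4, 4), Add(1, Add(4, 4))), Add(Mul(Add(4, 4), Add(1, Add(4, 4))), Pow(Add(1, Mul(Add(4, 4), Add(1, Add(4, 4)))), 2))), -1)), Mul(-34842, Pow(34779, -1))) = Add(Mul(-24069, Pow(Mul(Mul(8, Add(1, 8)), Add(Mul(8, Add(1, 8)), Pow(Add(1, Mul(8, Add(1, 8))), 2))), -1)), Mul(-34842, Rational(1, 34779))) = Add(Mul(-24069, Pow(Mul(Mul(8, 9), Add(Mul(8, 9), Pow(Add(1, Mul(8, 9)), 2))), -1)), Rational(-11614, 11593)) = Add(Mul(-24069, Pow(Mul(72, Add(72, Pow(Add(1, 72), 2))), -1)), Rational(-11614, 11593)) = Add(Mul(-24069, Pow(Mul(72, Add(72, Pow(73, 2))), -1)), Rational(-11614, 11593)) = Add(Mul(-24069, Pow(Mul(72, Add(72, 5329)), -1)), Rational(-11614, 11593)) = Add(Mul(-24069, Pow(Mul(72, 5401), -1)), Rational(-11614, 11593)) = Add(Mul(-24069, Pow(388872, -1)), Rational(-11614, 11593)) = Add(Mul(-24069, Rational(1, 388872)), Rational(-11614, 11593)) = Add(Rational(-8023, 129624), Rational(-11614, 11593)) = Rational(-1598463775, 1502731032)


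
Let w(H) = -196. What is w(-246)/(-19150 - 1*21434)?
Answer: 49/10146 ≈ 0.0048295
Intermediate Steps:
w(-246)/(-19150 - 1*21434) = -196/(-19150 - 1*21434) = -196/(-19150 - 21434) = -196/(-40584) = -196*(-1/40584) = 49/10146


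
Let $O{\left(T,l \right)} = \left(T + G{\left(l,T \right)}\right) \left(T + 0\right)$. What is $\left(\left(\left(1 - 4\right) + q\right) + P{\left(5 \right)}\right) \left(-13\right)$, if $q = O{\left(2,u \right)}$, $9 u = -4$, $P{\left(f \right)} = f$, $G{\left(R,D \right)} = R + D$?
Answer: $- \frac{1066}{9} \approx -118.44$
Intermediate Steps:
$G{\left(R,D \right)} = D + R$
$u = - \frac{4}{9}$ ($u = \frac{1}{9} \left(-4\right) = - \frac{4}{9} \approx -0.44444$)
$O{\left(T,l \right)} = T \left(l + 2 T\right)$ ($O{\left(T,l \right)} = \left(T + \left(T + l\right)\right) \left(T + 0\right) = \left(l + 2 T\right) T = T \left(l + 2 T\right)$)
$q = \frac{64}{9}$ ($q = 2 \left(- \frac{4}{9} + 2 \cdot 2\right) = 2 \left(- \frac{4}{9} + 4\right) = 2 \cdot \frac{32}{9} = \frac{64}{9} \approx 7.1111$)
$\left(\left(\left(1 - 4\right) + q\right) + P{\left(5 \right)}\right) \left(-13\right) = \left(\left(\left(1 - 4\right) + \frac{64}{9}\right) + 5\right) \left(-13\right) = \left(\left(-3 + \frac{64}{9}\right) + 5\right) \left(-13\right) = \left(\frac{37}{9} + 5\right) \left(-13\right) = \frac{82}{9} \left(-13\right) = - \frac{1066}{9}$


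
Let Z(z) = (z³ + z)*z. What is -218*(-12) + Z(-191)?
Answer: 1330902458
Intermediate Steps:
Z(z) = z*(z + z³) (Z(z) = (z + z³)*z = z*(z + z³))
-218*(-12) + Z(-191) = -218*(-12) + ((-191)² + (-191)⁴) = 2616 + (36481 + 1330863361) = 2616 + 1330899842 = 1330902458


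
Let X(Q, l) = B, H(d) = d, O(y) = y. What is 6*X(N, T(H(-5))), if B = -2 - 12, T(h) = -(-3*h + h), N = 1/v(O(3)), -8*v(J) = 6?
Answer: -84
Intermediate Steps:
v(J) = -¾ (v(J) = -⅛*6 = -¾)
N = -4/3 (N = 1/(-¾) = -4/3 ≈ -1.3333)
T(h) = 2*h (T(h) = -(-2)*h = 2*h)
B = -14
X(Q, l) = -14
6*X(N, T(H(-5))) = 6*(-14) = -84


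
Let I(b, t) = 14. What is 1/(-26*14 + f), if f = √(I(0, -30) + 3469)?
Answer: -364/129013 - 9*√43/129013 ≈ -0.0032789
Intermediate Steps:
f = 9*√43 (f = √(14 + 3469) = √3483 = 9*√43 ≈ 59.017)
1/(-26*14 + f) = 1/(-26*14 + 9*√43) = 1/(-364 + 9*√43)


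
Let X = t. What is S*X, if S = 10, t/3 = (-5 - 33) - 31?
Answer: -2070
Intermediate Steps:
t = -207 (t = 3*((-5 - 33) - 31) = 3*(-38 - 31) = 3*(-69) = -207)
X = -207
S*X = 10*(-207) = -2070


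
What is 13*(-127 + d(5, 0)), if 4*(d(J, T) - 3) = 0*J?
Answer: -1612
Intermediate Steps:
d(J, T) = 3 (d(J, T) = 3 + (0*J)/4 = 3 + (¼)*0 = 3 + 0 = 3)
13*(-127 + d(5, 0)) = 13*(-127 + 3) = 13*(-124) = -1612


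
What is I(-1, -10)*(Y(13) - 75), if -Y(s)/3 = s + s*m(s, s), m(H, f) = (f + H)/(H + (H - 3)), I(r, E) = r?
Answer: 3636/23 ≈ 158.09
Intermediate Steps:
m(H, f) = (H + f)/(-3 + 2*H) (m(H, f) = (H + f)/(H + (-3 + H)) = (H + f)/(-3 + 2*H))
Y(s) = -3*s - 6*s**2/(-3 + 2*s) (Y(s) = -3*(s + s*((s + s)/(-3 + 2*s))) = -3*(s + s*((2*s)/(-3 + 2*s))) = -3*(s + s*(2*s/(-3 + 2*s))) = -3*(s + 2*s**2/(-3 + 2*s)) = -3*s - 6*s**2/(-3 + 2*s))
I(-1, -10)*(Y(13) - 75) = -(3*13*(3 - 4*13)/(-3 + 2*13) - 75) = -(3*13*(3 - 52)/(-3 + 26) - 75) = -(3*13*(-49)/23 - 75) = -(3*13*(1/23)*(-49) - 75) = -(-1911/23 - 75) = -1*(-3636/23) = 3636/23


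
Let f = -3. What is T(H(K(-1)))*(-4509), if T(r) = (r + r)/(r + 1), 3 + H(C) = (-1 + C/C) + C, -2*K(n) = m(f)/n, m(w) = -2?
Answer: -12024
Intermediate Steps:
K(n) = 1/n (K(n) = -(-1)/n = 1/n)
H(C) = -3 + C (H(C) = -3 + ((-1 + C/C) + C) = -3 + ((-1 + 1) + C) = -3 + (0 + C) = -3 + C)
T(r) = 2*r/(1 + r) (T(r) = (2*r)/(1 + r) = 2*r/(1 + r))
T(H(K(-1)))*(-4509) = (2*(-3 + 1/(-1))/(1 + (-3 + 1/(-1))))*(-4509) = (2*(-3 - 1)/(1 + (-3 - 1)))*(-4509) = (2*(-4)/(1 - 4))*(-4509) = (2*(-4)/(-3))*(-4509) = (2*(-4)*(-1/3))*(-4509) = (8/3)*(-4509) = -12024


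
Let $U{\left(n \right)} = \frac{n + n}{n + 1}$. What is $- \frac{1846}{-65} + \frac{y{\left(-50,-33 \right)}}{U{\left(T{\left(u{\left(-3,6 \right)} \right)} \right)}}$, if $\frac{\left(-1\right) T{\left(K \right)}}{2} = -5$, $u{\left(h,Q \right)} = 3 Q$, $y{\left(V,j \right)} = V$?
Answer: $\frac{9}{10} \approx 0.9$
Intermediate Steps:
$T{\left(K \right)} = 10$ ($T{\left(K \right)} = \left(-2\right) \left(-5\right) = 10$)
$U{\left(n \right)} = \frac{2 n}{1 + n}$
$- \frac{1846}{-65} + \frac{y{\left(-50,-33 \right)}}{U{\left(T{\left(u{\left(-3,6 \right)} \right)} \right)}} = - \frac{1846}{-65} - \frac{50}{2 \cdot 10 \frac{1}{1 + 10}} = \left(-1846\right) \left(- \frac{1}{65}\right) - \frac{50}{2 \cdot 10 \cdot \frac{1}{11}} = \frac{142}{5} - \frac{50}{2 \cdot 10 \cdot \frac{1}{11}} = \frac{142}{5} - \frac{50}{\frac{20}{11}} = \frac{142}{5} - \frac{55}{2} = \frac{9}{10}$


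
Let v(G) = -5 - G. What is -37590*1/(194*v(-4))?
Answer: 18795/97 ≈ 193.76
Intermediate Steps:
-37590*1/(194*v(-4)) = -37590*1/(194*(-5 - 1*(-4))) = -37590*1/(194*(-5 + 4)) = -37590/(194*(-1)) = -37590/(-194) = -37590*(-1/194) = 18795/97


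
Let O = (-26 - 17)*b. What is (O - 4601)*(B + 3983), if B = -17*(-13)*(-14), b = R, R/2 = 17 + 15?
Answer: -6536817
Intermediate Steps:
R = 64 (R = 2*(17 + 15) = 2*32 = 64)
b = 64
B = -3094 (B = 221*(-14) = -3094)
O = -2752 (O = (-26 - 17)*64 = -43*64 = -2752)
(O - 4601)*(B + 3983) = (-2752 - 4601)*(-3094 + 3983) = -7353*889 = -6536817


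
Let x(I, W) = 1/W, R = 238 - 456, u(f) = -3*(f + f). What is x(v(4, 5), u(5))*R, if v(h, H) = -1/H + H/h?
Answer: 109/15 ≈ 7.2667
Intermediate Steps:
u(f) = -6*f
R = -218
x(v(4, 5), u(5))*R = -218/(-6*5) = -218/(-30) = -1/30*(-218) = 109/15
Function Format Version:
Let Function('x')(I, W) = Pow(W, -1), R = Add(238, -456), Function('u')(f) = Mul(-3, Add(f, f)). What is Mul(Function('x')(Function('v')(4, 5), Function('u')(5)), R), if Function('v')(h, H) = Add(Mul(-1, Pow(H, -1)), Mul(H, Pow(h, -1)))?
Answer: Rational(109, 15) ≈ 7.2667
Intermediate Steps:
Function('u')(f) = Mul(-6, f) (Function('u')(f) = Mul(-3, Mul(2, f)) = Mul(-6, f))
R = -218
Mul(Function('x')(Function('v')(4, 5), Function('u')(5)), R) = Mul(Pow(Mul(-6, 5), -1), -218) = Mul(Pow(-30, -1), -218) = Mul(Rational(-1, 30), -218) = Rational(109, 15)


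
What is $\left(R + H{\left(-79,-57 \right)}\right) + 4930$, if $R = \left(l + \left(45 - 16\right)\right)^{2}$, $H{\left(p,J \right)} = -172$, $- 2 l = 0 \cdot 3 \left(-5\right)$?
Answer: $5599$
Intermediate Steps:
$l = 0$ ($l = - \frac{0 \cdot 3 \left(-5\right)}{2} = - \frac{0 \left(-5\right)}{2} = \left(- \frac{1}{2}\right) 0 = 0$)
$R = 841$ ($R = \left(0 + \left(45 - 16\right)\right)^{2} = \left(0 + 29\right)^{2} = 29^{2} = 841$)
$\left(R + H{\left(-79,-57 \right)}\right) + 4930 = \left(841 - 172\right) + 4930 = 669 + 4930 = 5599$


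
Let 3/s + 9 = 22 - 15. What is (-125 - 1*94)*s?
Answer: 657/2 ≈ 328.50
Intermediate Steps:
s = -3/2 (s = 3/(-9 + (22 - 15)) = 3/(-9 + 7) = 3/(-2) = 3*(-½) = -3/2 ≈ -1.5000)
(-125 - 1*94)*s = (-125 - 1*94)*(-3/2) = (-125 - 94)*(-3/2) = -219*(-3/2) = 657/2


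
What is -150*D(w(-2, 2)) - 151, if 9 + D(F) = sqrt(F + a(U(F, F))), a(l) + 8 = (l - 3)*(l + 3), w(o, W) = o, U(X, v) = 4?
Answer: 1199 - 150*I*sqrt(3) ≈ 1199.0 - 259.81*I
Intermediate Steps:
a(l) = -8 + (-3 + l)*(3 + l) (a(l) = -8 + (l - 3)*(l + 3) = -8 + (-3 + l)*(3 + l))
D(F) = -9 + sqrt(-1 + F) (D(F) = -9 + sqrt(F + (-17 + 4**2)) = -9 + sqrt(F + (-17 + 16)) = -9 + sqrt(F - 1) = -9 + sqrt(-1 + F))
-150*D(w(-2, 2)) - 151 = -150*(-9 + sqrt(-1 - 2)) - 151 = -150*(-9 + sqrt(-3)) - 151 = -150*(-9 + I*sqrt(3)) - 151 = (1350 - 150*I*sqrt(3)) - 151 = 1199 - 150*I*sqrt(3)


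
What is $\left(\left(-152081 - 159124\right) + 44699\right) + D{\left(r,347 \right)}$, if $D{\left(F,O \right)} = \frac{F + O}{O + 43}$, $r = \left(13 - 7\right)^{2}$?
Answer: $- \frac{103936957}{390} \approx -2.6651 \cdot 10^{5}$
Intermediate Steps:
$r = 36$ ($r = \left(13 - 7\right)^{2} = 6^{2} = 36$)
$D{\left(F,O \right)} = \frac{F + O}{43 + O}$
$\left(\left(-152081 - 159124\right) + 44699\right) + D{\left(r,347 \right)} = \left(\left(-152081 - 159124\right) + 44699\right) + \frac{36 + 347}{43 + 347} = \left(-311205 + 44699\right) + \frac{1}{390} \cdot 383 = -266506 + \frac{1}{390} \cdot 383 = -266506 + \frac{383}{390} = - \frac{103936957}{390}$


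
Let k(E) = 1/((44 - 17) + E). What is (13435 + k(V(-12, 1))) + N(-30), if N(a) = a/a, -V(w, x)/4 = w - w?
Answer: 362773/27 ≈ 13436.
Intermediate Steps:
V(w, x) = 0 (V(w, x) = -4*(w - w) = -4*0 = 0)
N(a) = 1
k(E) = 1/(27 + E)
(13435 + k(V(-12, 1))) + N(-30) = (13435 + 1/(27 + 0)) + 1 = (13435 + 1/27) + 1 = 362746/27 + 1 = 362773/27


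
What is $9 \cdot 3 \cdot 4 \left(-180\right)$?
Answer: $-19440$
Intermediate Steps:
$9 \cdot 3 \cdot 4 \left(-180\right) = 27 \cdot 4 \left(-180\right) = 108 \left(-180\right) = -19440$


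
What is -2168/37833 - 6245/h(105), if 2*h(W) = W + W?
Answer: -15766315/264831 ≈ -59.534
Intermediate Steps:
h(W) = W (h(W) = (W + W)/2 = (2*W)/2 = W)
-2168/37833 - 6245/h(105) = -2168/37833 - 6245/105 = -2168*1/37833 - 6245*1/105 = -2168/37833 - 1249/21 = -15766315/264831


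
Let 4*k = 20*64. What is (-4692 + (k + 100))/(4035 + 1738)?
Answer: -4272/5773 ≈ -0.74000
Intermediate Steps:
k = 320 (k = (20*64)/4 = (¼)*1280 = 320)
(-4692 + (k + 100))/(4035 + 1738) = (-4692 + (320 + 100))/(4035 + 1738) = (-4692 + 420)/5773 = -4272*1/5773 = -4272/5773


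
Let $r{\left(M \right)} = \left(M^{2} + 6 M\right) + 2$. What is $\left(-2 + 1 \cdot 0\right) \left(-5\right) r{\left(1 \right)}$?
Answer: $90$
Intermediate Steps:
$r{\left(M \right)} = 2 + M^{2} + 6 M$
$\left(-2 + 1 \cdot 0\right) \left(-5\right) r{\left(1 \right)} = \left(-2 + 1 \cdot 0\right) \left(-5\right) \left(2 + 1^{2} + 6 \cdot 1\right) = \left(-2 + 0\right) \left(-5\right) \left(2 + 1 + 6\right) = \left(-2\right) \left(-5\right) 9 = 10 \cdot 9 = 90$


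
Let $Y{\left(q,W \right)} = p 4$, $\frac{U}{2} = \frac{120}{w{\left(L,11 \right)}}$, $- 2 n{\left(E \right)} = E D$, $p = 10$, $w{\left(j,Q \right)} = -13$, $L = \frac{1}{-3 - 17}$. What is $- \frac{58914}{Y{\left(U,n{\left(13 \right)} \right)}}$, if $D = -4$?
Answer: $- \frac{29457}{20} \approx -1472.8$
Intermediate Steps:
$L = - \frac{1}{20}$ ($L = \frac{1}{-20} = - \frac{1}{20} \approx -0.05$)
$n{\left(E \right)} = 2 E$ ($n{\left(E \right)} = - \frac{E \left(-4\right)}{2} = - \frac{\left(-4\right) E}{2} = 2 E$)
$U = - \frac{240}{13}$ ($U = 2 \frac{120}{-13} = 2 \cdot 120 \left(- \frac{1}{13}\right) = 2 \left(- \frac{120}{13}\right) = - \frac{240}{13} \approx -18.462$)
$Y{\left(q,W \right)} = 40$ ($Y{\left(q,W \right)} = 10 \cdot 4 = 40$)
$- \frac{58914}{Y{\left(U,n{\left(13 \right)} \right)}} = - \frac{58914}{40} = \left(-58914\right) \frac{1}{40} = - \frac{29457}{20}$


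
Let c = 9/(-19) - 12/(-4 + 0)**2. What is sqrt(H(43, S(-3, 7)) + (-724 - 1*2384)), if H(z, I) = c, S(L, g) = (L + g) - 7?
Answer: I*sqrt(4489719)/38 ≈ 55.76*I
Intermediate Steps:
S(L, g) = -7 + L + g
c = -93/76 (c = 9*(-1/19) - 12/((-4)**2) = -9/19 - 12/16 = -9/19 - 12*1/16 = -9/19 - 3/4 = -93/76 ≈ -1.2237)
H(z, I) = -93/76
sqrt(H(43, S(-3, 7)) + (-724 - 1*2384)) = sqrt(-93/76 + (-724 - 1*2384)) = sqrt(-93/76 + (-724 - 2384)) = sqrt(-93/76 - 3108) = sqrt(-236301/76) = I*sqrt(4489719)/38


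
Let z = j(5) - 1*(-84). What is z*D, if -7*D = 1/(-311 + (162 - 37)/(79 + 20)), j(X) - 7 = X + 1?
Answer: 9603/214648 ≈ 0.044738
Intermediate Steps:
j(X) = 8 + X (j(X) = 7 + (X + 1) = 7 + (1 + X) = 8 + X)
z = 97 (z = (8 + 5) - 1*(-84) = 13 + 84 = 97)
D = 99/214648 (D = -1/(7*(-311 + (162 - 37)/(79 + 20))) = -1/(7*(-311 + 125/99)) = -1/(7*(-30664/99)) = -⅐*(-99/30664) = 99/214648 ≈ 0.00046122)
z*D = 97*(99/214648) = 9603/214648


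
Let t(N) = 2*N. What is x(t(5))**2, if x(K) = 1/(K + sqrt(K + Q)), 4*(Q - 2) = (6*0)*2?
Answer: 7/484 - 5*sqrt(3)/968 ≈ 0.0055163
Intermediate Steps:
Q = 2 (Q = 2 + ((6*0)*2)/4 = 2 + (0*2)/4 = 2 + (1/4)*0 = 2 + 0 = 2)
x(K) = 1/(K + sqrt(2 + K)) (x(K) = 1/(K + sqrt(K + 2)) = 1/(K + sqrt(2 + K)))
x(t(5))**2 = (1/(2*5 + sqrt(2 + 2*5)))**2 = (1/(10 + sqrt(2 + 10)))**2 = (1/(10 + sqrt(12)))**2 = (1/(10 + 2*sqrt(3)))**2 = (10 + 2*sqrt(3))**(-2)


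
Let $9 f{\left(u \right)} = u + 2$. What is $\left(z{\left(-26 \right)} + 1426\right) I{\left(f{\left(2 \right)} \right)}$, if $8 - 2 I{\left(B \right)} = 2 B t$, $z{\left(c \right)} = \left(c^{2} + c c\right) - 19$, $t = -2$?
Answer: $\frac{121396}{9} \approx 13488.0$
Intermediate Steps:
$f{\left(u \right)} = \frac{2}{9} + \frac{u}{9}$ ($f{\left(u \right)} = \frac{u + 2}{9} = \frac{2 + u}{9} = \frac{2}{9} + \frac{u}{9}$)
$z{\left(c \right)} = -19 + 2 c^{2}$ ($z{\left(c \right)} = \left(c^{2} + c^{2}\right) - 19 = 2 c^{2} - 19 = -19 + 2 c^{2}$)
$I{\left(B \right)} = 4 + 2 B$ ($I{\left(B \right)} = 4 - \frac{2 B \left(-2\right)}{2} = 4 - \frac{\left(-4\right) B}{2} = 4 + 2 B$)
$\left(z{\left(-26 \right)} + 1426\right) I{\left(f{\left(2 \right)} \right)} = \left(\left(-19 + 2 \left(-26\right)^{2}\right) + 1426\right) \left(4 + 2 \left(\frac{2}{9} + \frac{1}{9} \cdot 2\right)\right) = \left(\left(-19 + 2 \cdot 676\right) + 1426\right) \left(4 + 2 \left(\frac{2}{9} + \frac{2}{9}\right)\right) = \left(\left(-19 + 1352\right) + 1426\right) \left(4 + 2 \cdot \frac{4}{9}\right) = \left(1333 + 1426\right) \left(4 + \frac{8}{9}\right) = 2759 \cdot \frac{44}{9} = \frac{121396}{9}$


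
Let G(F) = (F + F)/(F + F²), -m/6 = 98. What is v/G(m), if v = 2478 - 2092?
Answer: -113291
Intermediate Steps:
m = -588 (m = -6*98 = -588)
G(F) = 2*F/(F + F²) (G(F) = (2*F)/(F + F²) = 2*F/(F + F²))
v = 386
v/G(m) = 386/((2/(1 - 588))) = 386/((2/(-587))) = 386/((2*(-1/587))) = 386/(-2/587) = 386*(-587/2) = -113291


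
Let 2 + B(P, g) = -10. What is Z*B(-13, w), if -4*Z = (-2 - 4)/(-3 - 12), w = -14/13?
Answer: 6/5 ≈ 1.2000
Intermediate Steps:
w = -14/13 (w = -14*1/13 = -14/13 ≈ -1.0769)
B(P, g) = -12 (B(P, g) = -2 - 10 = -12)
Z = -⅒ (Z = -(-2 - 4)/(4*(-3 - 12)) = -(-3)/(2*(-15)) = -(-3)*(-1)/(2*15) = -¼*⅖ = -⅒ ≈ -0.10000)
Z*B(-13, w) = -⅒*(-12) = 6/5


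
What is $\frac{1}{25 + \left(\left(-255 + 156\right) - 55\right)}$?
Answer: $- \frac{1}{129} \approx -0.0077519$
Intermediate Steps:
$\frac{1}{25 + \left(\left(-255 + 156\right) - 55\right)} = \frac{1}{25 - 154} = \frac{1}{-129} = - \frac{1}{129}$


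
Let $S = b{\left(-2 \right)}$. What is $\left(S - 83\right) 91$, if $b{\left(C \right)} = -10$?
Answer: $-8463$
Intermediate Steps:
$S = -10$
$\left(S - 83\right) 91 = \left(-10 - 83\right) 91 = \left(-93\right) 91 = -8463$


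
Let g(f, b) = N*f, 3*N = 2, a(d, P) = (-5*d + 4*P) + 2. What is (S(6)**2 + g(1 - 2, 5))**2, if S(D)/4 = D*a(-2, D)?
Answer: 5015297544196/9 ≈ 5.5726e+11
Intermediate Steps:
a(d, P) = 2 - 5*d + 4*P
N = 2/3 (N = (1/3)*2 = 2/3 ≈ 0.66667)
S(D) = 4*D*(12 + 4*D) (S(D) = 4*(D*(2 - 5*(-2) + 4*D)) = 4*(D*(2 + 10 + 4*D)) = 4*(D*(12 + 4*D)) = 4*D*(12 + 4*D))
g(f, b) = 2*f/3
(S(6)**2 + g(1 - 2, 5))**2 = ((16*6*(3 + 6))**2 + 2*(1 - 2)/3)**2 = ((16*6*9)**2 + (2/3)*(-1))**2 = (864**2 - 2/3)**2 = (746496 - 2/3)**2 = (2239486/3)**2 = 5015297544196/9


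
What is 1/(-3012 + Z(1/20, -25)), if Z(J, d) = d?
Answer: -1/3037 ≈ -0.00032927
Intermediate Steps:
1/(-3012 + Z(1/20, -25)) = 1/(-3012 - 25) = 1/(-3037) = -1/3037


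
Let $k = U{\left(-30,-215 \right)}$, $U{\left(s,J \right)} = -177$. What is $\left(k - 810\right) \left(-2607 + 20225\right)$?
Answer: $-17388966$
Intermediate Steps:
$k = -177$
$\left(k - 810\right) \left(-2607 + 20225\right) = \left(-177 - 810\right) \left(-2607 + 20225\right) = \left(-987\right) 17618 = -17388966$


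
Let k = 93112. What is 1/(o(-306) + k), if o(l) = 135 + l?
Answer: 1/92941 ≈ 1.0760e-5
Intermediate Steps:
1/(o(-306) + k) = 1/((135 - 306) + 93112) = 1/(-171 + 93112) = 1/92941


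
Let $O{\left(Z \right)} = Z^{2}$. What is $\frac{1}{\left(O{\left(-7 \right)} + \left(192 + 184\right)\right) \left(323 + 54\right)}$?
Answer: $\frac{1}{160225} \approx 6.2412 \cdot 10^{-6}$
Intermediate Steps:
$\frac{1}{\left(O{\left(-7 \right)} + \left(192 + 184\right)\right) \left(323 + 54\right)} = \frac{1}{\left(\left(-7\right)^{2} + \left(192 + 184\right)\right) \left(323 + 54\right)} = \frac{1}{\left(49 + 376\right) 377} = \frac{1}{425 \cdot 377} = \frac{1}{160225}$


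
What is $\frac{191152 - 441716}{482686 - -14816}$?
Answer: $- \frac{3386}{6723} \approx -0.50364$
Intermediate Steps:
$\frac{191152 - 441716}{482686 - -14816} = - \frac{250564}{482686 + \left(-34517 + 49333\right)} = - \frac{250564}{482686 + 14816} = - \frac{250564}{497502} = \left(-250564\right) \frac{1}{497502} = - \frac{3386}{6723}$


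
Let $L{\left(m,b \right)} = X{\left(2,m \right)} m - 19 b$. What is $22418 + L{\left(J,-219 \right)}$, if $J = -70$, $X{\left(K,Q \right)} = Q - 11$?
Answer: $32249$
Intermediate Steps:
$X{\left(K,Q \right)} = -11 + Q$
$L{\left(m,b \right)} = - 19 b + m \left(-11 + m\right)$ ($L{\left(m,b \right)} = \left(-11 + m\right) m - 19 b = m \left(-11 + m\right) - 19 b = - 19 b + m \left(-11 + m\right)$)
$22418 + L{\left(J,-219 \right)} = 22418 - \left(-4161 + 70 \left(-11 - 70\right)\right) = 22418 + \left(4161 - -5670\right) = 22418 + \left(4161 + 5670\right) = 22418 + 9831 = 32249$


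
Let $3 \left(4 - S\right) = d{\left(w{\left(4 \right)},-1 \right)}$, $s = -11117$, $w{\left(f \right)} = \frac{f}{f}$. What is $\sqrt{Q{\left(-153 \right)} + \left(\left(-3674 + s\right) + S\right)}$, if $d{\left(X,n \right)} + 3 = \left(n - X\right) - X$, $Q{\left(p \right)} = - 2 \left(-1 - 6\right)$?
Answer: $i \sqrt{14771} \approx 121.54 i$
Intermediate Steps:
$Q{\left(p \right)} = 14$ ($Q{\left(p \right)} = \left(-2\right) \left(-7\right) = 14$)
$w{\left(f \right)} = 1$
$d{\left(X,n \right)} = -3 + n - 2 X$ ($d{\left(X,n \right)} = -3 - \left(- n + 2 X\right) = -3 + n - 2 X$)
$S = 6$ ($S = 4 - \frac{-3 - 1 - 2}{3} = 4 - -2 = 4 + 2 = 6$)
$\sqrt{Q{\left(-153 \right)} + \left(\left(-3674 + s\right) + S\right)} = \sqrt{14 + \left(\left(-3674 - 11117\right) + 6\right)} = \sqrt{14 + \left(-14791 + 6\right)} = \sqrt{14 - 14785} = \sqrt{-14771} = i \sqrt{14771}$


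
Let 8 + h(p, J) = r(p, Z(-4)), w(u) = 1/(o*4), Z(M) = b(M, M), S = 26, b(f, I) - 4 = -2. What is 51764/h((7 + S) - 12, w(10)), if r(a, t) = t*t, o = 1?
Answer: -12941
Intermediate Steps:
b(f, I) = 2 (b(f, I) = 4 - 2 = 2)
Z(M) = 2
w(u) = ¼ (w(u) = 1/(1*4) = 1/4 = ¼)
r(a, t) = t²
h(p, J) = -4 (h(p, J) = -8 + 2² = -8 + 4 = -4)
51764/h((7 + S) - 12, w(10)) = 51764/(-4) = 51764*(-¼) = -12941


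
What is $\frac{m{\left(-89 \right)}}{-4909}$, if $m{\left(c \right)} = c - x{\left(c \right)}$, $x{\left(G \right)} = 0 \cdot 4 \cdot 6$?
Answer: $\frac{89}{4909} \approx 0.01813$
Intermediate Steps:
$x{\left(G \right)} = 0$ ($x{\left(G \right)} = 0 \cdot 6 = 0$)
$m{\left(c \right)} = c$ ($m{\left(c \right)} = c - 0 = c + 0 = c$)
$\frac{m{\left(-89 \right)}}{-4909} = - \frac{89}{-4909} = \left(-89\right) \left(- \frac{1}{4909}\right) = \frac{89}{4909}$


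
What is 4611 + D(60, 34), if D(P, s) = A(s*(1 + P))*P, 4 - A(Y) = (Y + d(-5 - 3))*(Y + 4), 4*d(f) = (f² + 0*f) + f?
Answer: -260326989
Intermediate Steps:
d(f) = f/4 + f²/4 (d(f) = ((f² + 0*f) + f)/4 = ((f² + 0) + f)/4 = (f² + f)/4 = (f + f²)/4 = f/4 + f²/4)
A(Y) = 4 - (4 + Y)*(14 + Y) (A(Y) = 4 - (Y + (-5 - 3)*(1 + (-5 - 3))/4)*(Y + 4) = 4 - (Y + (¼)*(-8)*(1 - 8))*(4 + Y) = 4 - (Y + (¼)*(-8)*(-7))*(4 + Y) = 4 - (Y + 14)*(4 + Y) = 4 - (14 + Y)*(4 + Y) = 4 - (4 + Y)*(14 + Y))
D(P, s) = P*(-52 - s²*(1 + P)² - 18*s*(1 + P)) (D(P, s) = (-52 - (s*(1 + P))² - 18*s*(1 + P))*P = (-52 - s²*(1 + P)² - 18*s*(1 + P))*P = P*(-52 - s²*(1 + P)² - 18*s*(1 + P)))
4611 + D(60, 34) = 4611 + 60*(-52 - 1*34²*(1 + 60)² - 18*34*(1 + 60)) = 4611 + 60*(-52 - 1*1156*61² - 18*34*61) = 4611 + 60*(-52 - 1*1156*3721 - 37332) = 4611 + 60*(-52 - 4301476 - 37332) = 4611 + 60*(-4338860) = 4611 - 260331600 = -260326989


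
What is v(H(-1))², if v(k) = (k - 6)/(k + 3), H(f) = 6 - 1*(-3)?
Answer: 1/16 ≈ 0.062500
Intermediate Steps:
H(f) = 9 (H(f) = 6 + 3 = 9)
v(k) = (-6 + k)/(3 + k)
v(H(-1))² = ((-6 + 9)/(3 + 9))² = (3/12)² = ((1/12)*3)² = (¼)² = 1/16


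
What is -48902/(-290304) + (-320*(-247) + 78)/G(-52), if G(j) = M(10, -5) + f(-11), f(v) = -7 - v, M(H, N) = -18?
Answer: -820270973/145152 ≈ -5651.1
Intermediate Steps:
G(j) = -14 (G(j) = -18 + (-7 - 1*(-11)) = -18 + (-7 + 11) = -18 + 4 = -14)
-48902/(-290304) + (-320*(-247) + 78)/G(-52) = -48902/(-290304) + (-320*(-247) + 78)/(-14) = -48902*(-1/290304) + (79040 + 78)*(-1/14) = 3493/20736 + 79118*(-1/14) = 3493/20736 - 39559/7 = -820270973/145152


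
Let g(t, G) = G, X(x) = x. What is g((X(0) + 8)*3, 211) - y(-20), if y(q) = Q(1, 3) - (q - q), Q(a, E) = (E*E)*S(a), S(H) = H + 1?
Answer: 193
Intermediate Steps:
S(H) = 1 + H
Q(a, E) = E²*(1 + a) (Q(a, E) = (E*E)*(1 + a) = E²*(1 + a))
y(q) = 18 (y(q) = 3²*(1 + 1) - (q - q) = 9*2 - 1*0 = 18 + 0 = 18)
g((X(0) + 8)*3, 211) - y(-20) = 211 - 1*18 = 211 - 18 = 193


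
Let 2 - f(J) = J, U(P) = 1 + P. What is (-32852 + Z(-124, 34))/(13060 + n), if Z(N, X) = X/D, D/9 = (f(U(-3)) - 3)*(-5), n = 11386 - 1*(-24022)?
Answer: -739187/1090530 ≈ -0.67782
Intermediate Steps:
n = 35408 (n = 11386 + 24022 = 35408)
f(J) = 2 - J
D = -45 (D = 9*(((2 - (1 - 3)) - 3)*(-5)) = 9*(((2 - 1*(-2)) - 3)*(-5)) = 9*(((2 + 2) - 3)*(-5)) = 9*((4 - 3)*(-5)) = 9*(1*(-5)) = 9*(-5) = -45)
Z(N, X) = -X/45 (Z(N, X) = X/(-45) = X*(-1/45) = -X/45)
(-32852 + Z(-124, 34))/(13060 + n) = (-32852 - 1/45*34)/(13060 + 35408) = (-32852 - 34/45)/48468 = -1478374/45*1/48468 = -739187/1090530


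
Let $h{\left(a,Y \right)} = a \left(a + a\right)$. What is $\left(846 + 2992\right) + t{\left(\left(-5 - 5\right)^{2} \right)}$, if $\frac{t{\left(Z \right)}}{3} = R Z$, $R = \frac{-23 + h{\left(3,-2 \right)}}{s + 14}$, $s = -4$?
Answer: $3688$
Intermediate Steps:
$h{\left(a,Y \right)} = 2 a^{2}$ ($h{\left(a,Y \right)} = a 2 a = 2 a^{2}$)
$R = - \frac{1}{2}$ ($R = \frac{-23 + 2 \cdot 3^{2}}{-4 + 14} = \frac{-23 + 2 \cdot 9}{10} = \left(-23 + 18\right) \frac{1}{10} = \left(-5\right) \frac{1}{10} = - \frac{1}{2} \approx -0.5$)
$t{\left(Z \right)} = - \frac{3 Z}{2}$ ($t{\left(Z \right)} = 3 \left(- \frac{Z}{2}\right) = - \frac{3 Z}{2}$)
$\left(846 + 2992\right) + t{\left(\left(-5 - 5\right)^{2} \right)} = \left(846 + 2992\right) - \frac{3 \left(-5 - 5\right)^{2}}{2} = 3838 - \frac{3 \left(-10\right)^{2}}{2} = 3838 - 150 = 3688$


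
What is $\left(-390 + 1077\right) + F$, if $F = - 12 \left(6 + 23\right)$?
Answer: $339$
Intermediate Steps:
$F = -348$ ($F = \left(-12\right) 29 = -348$)
$\left(-390 + 1077\right) + F = \left(-390 + 1077\right) - 348 = 687 - 348 = 339$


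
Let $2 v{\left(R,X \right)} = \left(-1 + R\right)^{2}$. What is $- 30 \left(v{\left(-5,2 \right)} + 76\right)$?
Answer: $-2820$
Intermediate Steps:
$v{\left(R,X \right)} = \frac{\left(-1 + R\right)^{2}}{2}$
$- 30 \left(v{\left(-5,2 \right)} + 76\right) = - 30 \left(\frac{\left(-1 - 5\right)^{2}}{2} + 76\right) = - 30 \left(\frac{\left(-6\right)^{2}}{2} + 76\right) = - 30 \left(\frac{1}{2} \cdot 36 + 76\right) = - 30 \left(18 + 76\right) = \left(-30\right) 94 = -2820$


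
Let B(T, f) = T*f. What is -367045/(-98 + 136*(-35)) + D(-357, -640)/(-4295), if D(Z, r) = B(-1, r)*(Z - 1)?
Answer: 76843521/596146 ≈ 128.90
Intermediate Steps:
D(Z, r) = -r*(-1 + Z) (D(Z, r) = (-r)*(Z - 1) = (-r)*(-1 + Z) = -r*(-1 + Z))
-367045/(-98 + 136*(-35)) + D(-357, -640)/(-4295) = -367045/(-98 + 136*(-35)) - 640*(1 - 1*(-357))/(-4295) = -367045/(-98 - 4760) - 640*(1 + 357)*(-1/4295) = -367045/(-4858) - 640*358*(-1/4295) = -367045*(-1/4858) - 229120*(-1/4295) = 52435/694 + 45824/859 = 76843521/596146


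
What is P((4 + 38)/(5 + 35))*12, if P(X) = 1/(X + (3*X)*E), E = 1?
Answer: 20/7 ≈ 2.8571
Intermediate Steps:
P(X) = 1/(4*X) (P(X) = 1/(X + (3*X)*1) = 1/(X + 3*X) = 1/(4*X))
P((4 + 38)/(5 + 35))*12 = (1/(4*(((4 + 38)/(5 + 35)))))*12 = (1/(4*((42/40))))*12 = (1/(4*((42*(1/40)))))*12 = (1/(4*(21/20)))*12 = ((¼)*(20/21))*12 = (5/21)*12 = 20/7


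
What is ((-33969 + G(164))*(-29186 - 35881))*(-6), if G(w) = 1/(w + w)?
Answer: -53046257391/4 ≈ -1.3262e+10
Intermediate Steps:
G(w) = 1/(2*w)
((-33969 + G(164))*(-29186 - 35881))*(-6) = ((-33969 + (1/2)/164)*(-29186 - 35881))*(-6) = ((-33969 + (1/2)*(1/164))*(-65067))*(-6) = ((-33969 + 1/328)*(-65067))*(-6) = -11141831/328*(-65067)*(-6) = (17682085797/8)*(-6) = -53046257391/4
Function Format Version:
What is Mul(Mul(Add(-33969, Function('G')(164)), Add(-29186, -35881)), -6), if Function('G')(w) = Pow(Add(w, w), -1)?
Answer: Rational(-53046257391, 4) ≈ -1.3262e+10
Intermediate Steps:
Function('G')(w) = Mul(Rational(1, 2), Pow(w, -1)) (Function('G')(w) = Pow(Mul(2, w), -1) = Mul(Rational(1, 2), Pow(w, -1)))
Mul(Mul(Add(-33969, Function('G')(164)), Add(-29186, -35881)), -6) = Mul(Mul(Add(-33969, Mul(Rational(1, 2), Pow(164, -1))), Add(-29186, -35881)), -6) = Mul(Mul(Add(-33969, Mul(Rational(1, 2), Rational(1, 164))), -65067), -6) = Mul(Mul(Add(-33969, Rational(1, 328)), -65067), -6) = Mul(Mul(Rational(-11141831, 328), -65067), -6) = Mul(Rational(17682085797, 8), -6) = Rational(-53046257391, 4)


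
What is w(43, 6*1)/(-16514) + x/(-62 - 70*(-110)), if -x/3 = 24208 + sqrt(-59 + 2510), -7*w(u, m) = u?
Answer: -1399143453/147156254 - sqrt(2451)/2546 ≈ -9.5273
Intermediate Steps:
w(u, m) = -u/7
x = -72624 - 3*sqrt(2451) (x = -3*(24208 + sqrt(-59 + 2510)) = -3*(24208 + sqrt(2451)) = -72624 - 3*sqrt(2451) ≈ -72773.)
w(43, 6*1)/(-16514) + x/(-62 - 70*(-110)) = -1/7*43/(-16514) + (-72624 - 3*sqrt(2451))/(-62 - 70*(-110)) = -43/7*(-1/16514) + (-72624 - 3*sqrt(2451))/(-62 + 7700) = 43/115598 + (-72624 - 3*sqrt(2451))/7638 = 43/115598 + (-72624 - 3*sqrt(2451))*(1/7638) = 43/115598 + (-12104/1273 - sqrt(2451)/2546) = -1399143453/147156254 - sqrt(2451)/2546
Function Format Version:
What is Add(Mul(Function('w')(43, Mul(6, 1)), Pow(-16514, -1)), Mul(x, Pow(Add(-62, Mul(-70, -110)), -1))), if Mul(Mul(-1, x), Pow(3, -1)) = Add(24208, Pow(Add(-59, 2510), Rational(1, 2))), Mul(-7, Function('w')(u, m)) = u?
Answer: Add(Rational(-1399143453, 147156254), Mul(Rational(-1, 2546), Pow(2451, Rational(1, 2)))) ≈ -9.5273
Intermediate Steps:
Function('w')(u, m) = Mul(Rational(-1, 7), u)
x = Add(-72624, Mul(-3, Pow(2451, Rational(1, 2)))) (x = Mul(-3, Add(24208, Pow(Add(-59, 2510), Rational(1, 2)))) = Mul(-3, Add(24208, Pow(2451, Rational(1, 2)))) = Add(-72624, Mul(-3, Pow(2451, Rational(1, 2)))) ≈ -72773.)
Add(Mul(Function('w')(43, Mul(6, 1)), Pow(-16514, -1)), Mul(x, Pow(Add(-62, Mul(-70, -110)), -1))) = Add(Mul(Mul(Rational(-1, 7), 43), Pow(-16514, -1)), Mul(Add(-72624, Mul(-3, Pow(2451, Rational(1, 2)))), Pow(Add(-62, Mul(-70, -110)), -1))) = Add(Mul(Rational(-43, 7), Rational(-1, 16514)), Mul(Add(-72624, Mul(-3, Pow(2451, Rational(1, 2)))), Pow(Add(-62, 7700), -1))) = Add(Rational(43, 115598), Mul(Add(-72624, Mul(-3, Pow(2451, Rational(1, 2)))), Pow(7638, -1))) = Add(Rational(43, 115598), Mul(Add(-72624, Mul(-3, Pow(2451, Rational(1, 2)))), Rational(1, 7638))) = Add(Rational(43, 115598), Add(Rational(-12104, 1273), Mul(Rational(-1, 2546), Pow(2451, Rational(1, 2))))) = Add(Rational(-1399143453, 147156254), Mul(Rational(-1, 2546), Pow(2451, Rational(1, 2))))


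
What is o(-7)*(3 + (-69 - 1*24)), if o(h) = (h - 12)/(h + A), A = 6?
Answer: -1710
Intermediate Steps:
o(h) = (-12 + h)/(6 + h) (o(h) = (h - 12)/(h + 6) = (-12 + h)/(6 + h))
o(-7)*(3 + (-69 - 1*24)) = ((-12 - 7)/(6 - 7))*(3 + (-69 - 1*24)) = (-19/(-1))*(3 + (-69 - 24)) = (-1*(-19))*(3 - 93) = 19*(-90) = -1710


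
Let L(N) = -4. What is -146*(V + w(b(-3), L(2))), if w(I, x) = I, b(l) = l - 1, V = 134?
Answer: -18980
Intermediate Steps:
b(l) = -1 + l
-146*(V + w(b(-3), L(2))) = -146*(134 + (-1 - 3)) = -146*(134 - 4) = -146*130 = -18980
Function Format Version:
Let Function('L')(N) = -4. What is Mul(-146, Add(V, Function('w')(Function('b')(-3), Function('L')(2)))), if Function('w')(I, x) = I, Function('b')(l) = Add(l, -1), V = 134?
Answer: -18980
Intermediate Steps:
Function('b')(l) = Add(-1, l)
Mul(-146, Add(V, Function('w')(Function('b')(-3), Function('L')(2)))) = Mul(-146, Add(134, Add(-1, -3))) = Mul(-146, Add(134, -4)) = Mul(-146, 130) = -18980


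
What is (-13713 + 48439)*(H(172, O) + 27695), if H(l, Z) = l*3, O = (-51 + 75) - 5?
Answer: 979655186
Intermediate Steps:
O = 19 (O = 24 - 5 = 19)
H(l, Z) = 3*l
(-13713 + 48439)*(H(172, O) + 27695) = (-13713 + 48439)*(3*172 + 27695) = 34726*(516 + 27695) = 34726*28211 = 979655186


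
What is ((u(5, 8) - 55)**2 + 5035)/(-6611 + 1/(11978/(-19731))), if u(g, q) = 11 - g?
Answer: -89068408/79206289 ≈ -1.1245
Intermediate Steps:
((u(5, 8) - 55)**2 + 5035)/(-6611 + 1/(11978/(-19731))) = (((11 - 1*5) - 55)**2 + 5035)/(-6611 + 1/(11978/(-19731))) = (((11 - 5) - 55)**2 + 5035)/(-6611 + 1/(11978*(-1/19731))) = ((6 - 55)**2 + 5035)/(-6611 + 1/(-11978/19731)) = ((-49)**2 + 5035)/(-6611 - 19731/11978) = (2401 + 5035)/(-79206289/11978) = 7436*(-11978/79206289) = -89068408/79206289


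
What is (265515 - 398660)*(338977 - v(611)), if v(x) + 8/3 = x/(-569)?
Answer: -77043039309980/1707 ≈ -4.5134e+10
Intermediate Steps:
v(x) = -8/3 - x/569 (v(x) = -8/3 + x/(-569) = -8/3 + x*(-1/569) = -8/3 - x/569)
(265515 - 398660)*(338977 - v(611)) = (265515 - 398660)*(338977 - (-8/3 - 1/569*611)) = -133145*(338977 - (-8/3 - 611/569)) = -133145*(338977 - 1*(-6385/1707)) = -133145*(338977 + 6385/1707) = -133145*578640124/1707 = -77043039309980/1707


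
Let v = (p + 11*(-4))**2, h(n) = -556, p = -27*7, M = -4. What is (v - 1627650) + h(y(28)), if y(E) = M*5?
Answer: -1573917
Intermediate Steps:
y(E) = -20 (y(E) = -4*5 = -20)
p = -189
v = 54289 (v = (-189 + 11*(-4))**2 = (-189 - 44)**2 = (-233)**2 = 54289)
(v - 1627650) + h(y(28)) = (54289 - 1627650) - 556 = -1573361 - 556 = -1573917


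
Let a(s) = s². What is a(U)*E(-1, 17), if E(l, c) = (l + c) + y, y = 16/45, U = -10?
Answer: 14720/9 ≈ 1635.6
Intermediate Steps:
y = 16/45 (y = 16*(1/45) = 16/45 ≈ 0.35556)
E(l, c) = 16/45 + c + l (E(l, c) = (l + c) + 16/45 = (c + l) + 16/45 = 16/45 + c + l)
a(U)*E(-1, 17) = (-10)²*(16/45 + 17 - 1) = 100*(736/45) = 14720/9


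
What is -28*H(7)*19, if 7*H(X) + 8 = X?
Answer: 76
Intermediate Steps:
H(X) = -8/7 + X/7
-28*H(7)*19 = -28*(-8/7 + (1/7)*7)*19 = -28*(-8/7 + 1)*19 = -28*(-1/7)*19 = 4*19 = 76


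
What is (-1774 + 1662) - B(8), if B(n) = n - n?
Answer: -112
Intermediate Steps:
B(n) = 0
(-1774 + 1662) - B(8) = (-1774 + 1662) - 1*0 = -112 + 0 = -112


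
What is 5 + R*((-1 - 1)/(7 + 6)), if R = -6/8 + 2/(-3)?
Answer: 407/78 ≈ 5.2179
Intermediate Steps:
R = -17/12 (R = -6*⅛ + 2*(-⅓) = -¾ - ⅔ = -17/12 ≈ -1.4167)
5 + R*((-1 - 1)/(7 + 6)) = 5 - 17*(-1 - 1)/(12*(7 + 6)) = 5 - (-17)/(6*13) = 5 - 17/12*(-2/13) = 5 + 17/78 = 407/78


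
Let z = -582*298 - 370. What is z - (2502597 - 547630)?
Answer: -2128773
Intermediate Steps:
z = -173806 (z = -173436 - 370 = -173806)
z - (2502597 - 547630) = -173806 - (2502597 - 547630) = -173806 - 1*1954967 = -173806 - 1954967 = -2128773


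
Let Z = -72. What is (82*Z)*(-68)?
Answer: 401472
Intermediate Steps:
(82*Z)*(-68) = (82*(-72))*(-68) = -5904*(-68) = 401472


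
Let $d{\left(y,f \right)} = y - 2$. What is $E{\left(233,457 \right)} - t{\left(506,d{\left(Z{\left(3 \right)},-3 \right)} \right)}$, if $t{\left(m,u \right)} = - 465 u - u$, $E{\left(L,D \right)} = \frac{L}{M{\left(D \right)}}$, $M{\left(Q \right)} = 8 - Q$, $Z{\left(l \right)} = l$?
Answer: $\frac{209001}{449} \approx 465.48$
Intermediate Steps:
$E{\left(L,D \right)} = \frac{L}{8 - D}$
$d{\left(y,f \right)} = -2 + y$
$t{\left(m,u \right)} = - 466 u$
$E{\left(233,457 \right)} - t{\left(506,d{\left(Z{\left(3 \right)},-3 \right)} \right)} = \left(-1\right) 233 \frac{1}{-8 + 457} - - 466 \left(-2 + 3\right) = \left(-1\right) 233 \cdot \frac{1}{449} - \left(-466\right) 1 = \left(-1\right) 233 \cdot \frac{1}{449} - -466 = - \frac{233}{449} + 466 = \frac{209001}{449}$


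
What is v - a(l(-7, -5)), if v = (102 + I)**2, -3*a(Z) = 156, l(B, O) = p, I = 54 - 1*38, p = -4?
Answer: 13976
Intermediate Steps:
I = 16 (I = 54 - 38 = 16)
l(B, O) = -4
a(Z) = -52 (a(Z) = -1/3*156 = -52)
v = 13924 (v = (102 + 16)**2 = 118**2 = 13924)
v - a(l(-7, -5)) = 13924 - 1*(-52) = 13924 + 52 = 13976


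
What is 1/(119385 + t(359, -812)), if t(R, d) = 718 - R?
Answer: 1/119744 ≈ 8.3512e-6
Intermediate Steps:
1/(119385 + t(359, -812)) = 1/(119385 + (718 - 1*359)) = 1/(119385 + (718 - 359)) = 1/(119385 + 359) = 1/119744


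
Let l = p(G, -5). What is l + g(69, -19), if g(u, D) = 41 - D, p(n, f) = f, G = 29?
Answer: 55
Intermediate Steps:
l = -5
l + g(69, -19) = -5 + (41 - 1*(-19)) = -5 + (41 + 19) = -5 + 60 = 55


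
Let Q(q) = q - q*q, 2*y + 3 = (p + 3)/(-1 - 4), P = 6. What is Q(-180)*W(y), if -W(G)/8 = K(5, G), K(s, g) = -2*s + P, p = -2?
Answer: -1042560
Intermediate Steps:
K(s, g) = 6 - 2*s (K(s, g) = -2*s + 6 = 6 - 2*s)
y = -8/5 (y = -3/2 + ((-2 + 3)/(-1 - 4))/2 = -3/2 + (1/(-5))/2 = -3/2 + (1*(-1/5))/2 = -3/2 + (1/2)*(-1/5) = -3/2 - 1/10 = -8/5 ≈ -1.6000)
Q(q) = q - q**2
W(G) = 32 (W(G) = -8*(6 - 2*5) = -8*(6 - 10) = -8*(-4) = 32)
Q(-180)*W(y) = -180*(1 - 1*(-180))*32 = -180*(1 + 180)*32 = -180*181*32 = -32580*32 = -1042560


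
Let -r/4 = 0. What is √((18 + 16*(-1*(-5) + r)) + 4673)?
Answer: √4771 ≈ 69.072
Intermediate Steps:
r = 0 (r = -4*0 = 0)
√((18 + 16*(-1*(-5) + r)) + 4673) = √((18 + 16*(-1*(-5) + 0)) + 4673) = √((18 + 16*(5 + 0)) + 4673) = √((18 + 16*5) + 4673) = √((18 + 80) + 4673) = √(98 + 4673) = √4771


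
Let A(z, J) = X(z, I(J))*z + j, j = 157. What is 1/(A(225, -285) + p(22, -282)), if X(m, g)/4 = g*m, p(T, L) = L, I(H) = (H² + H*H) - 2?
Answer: 1/32895719875 ≈ 3.0399e-11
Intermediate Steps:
I(H) = -2 + 2*H² (I(H) = (H² + H²) - 2 = 2*H² - 2 = -2 + 2*H²)
X(m, g) = 4*g*m (X(m, g) = 4*(g*m) = 4*g*m)
A(z, J) = 157 + 4*z²*(-2 + 2*J²) (A(z, J) = (4*(-2 + 2*J²)*z)*z + 157 = (4*z*(-2 + 2*J²))*z + 157 = 4*z²*(-2 + 2*J²) + 157 = 157 + 4*z²*(-2 + 2*J²))
1/(A(225, -285) + p(22, -282)) = 1/((157 + 8*225²*(-1 + (-285)²)) - 282) = 1/((157 + 8*50625*(-1 + 81225)) - 282) = 1/((157 + 8*50625*81224) - 282) = 1/((157 + 32895720000) - 282) = 1/(32895720157 - 282) = 1/32895719875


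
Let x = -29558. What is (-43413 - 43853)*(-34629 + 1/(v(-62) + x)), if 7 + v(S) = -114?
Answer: 89687988592472/29679 ≈ 3.0219e+9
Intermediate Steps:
v(S) = -121 (v(S) = -7 - 114 = -121)
(-43413 - 43853)*(-34629 + 1/(v(-62) + x)) = (-43413 - 43853)*(-34629 + 1/(-121 - 29558)) = -87266*(-34629 + 1/(-29679)) = -87266*(-34629 - 1/29679) = -87266*(-1027754092/29679) = 89687988592472/29679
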